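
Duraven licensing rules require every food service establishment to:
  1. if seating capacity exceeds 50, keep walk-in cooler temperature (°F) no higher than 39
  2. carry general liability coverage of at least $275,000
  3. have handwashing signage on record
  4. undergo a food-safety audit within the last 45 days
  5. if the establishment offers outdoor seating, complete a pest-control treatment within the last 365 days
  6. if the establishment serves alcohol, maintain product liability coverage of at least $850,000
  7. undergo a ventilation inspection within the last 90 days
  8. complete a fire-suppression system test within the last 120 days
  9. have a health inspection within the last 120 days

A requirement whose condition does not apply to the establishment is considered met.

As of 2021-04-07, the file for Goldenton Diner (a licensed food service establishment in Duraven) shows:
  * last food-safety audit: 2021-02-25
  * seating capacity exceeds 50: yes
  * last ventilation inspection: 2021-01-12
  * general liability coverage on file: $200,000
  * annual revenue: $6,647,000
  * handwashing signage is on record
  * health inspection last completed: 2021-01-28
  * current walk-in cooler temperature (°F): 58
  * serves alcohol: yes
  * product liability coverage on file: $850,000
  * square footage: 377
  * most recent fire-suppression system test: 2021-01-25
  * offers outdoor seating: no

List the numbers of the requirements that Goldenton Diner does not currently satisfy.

1. condition 'seating capacity exceeds 50' holds; walk-in cooler temperature (°F) 58 > 39 → not met
2. general liability coverage $200,000 < $275,000 → not met
3. handwashing signage present → met
4. food-safety audit 41 days ago vs limit 45 → met
5. condition 'offers outdoor seating' does not hold → requirement n/a → met
6. condition 'serves alcohol' holds; product liability coverage $850,000 ≥ $850,000 → met
7. ventilation inspection 85 days ago vs limit 90 → met
8. fire-suppression system test 72 days ago vs limit 120 → met
9. health inspection 69 days ago vs limit 120 → met
Not met: 1, 2

1, 2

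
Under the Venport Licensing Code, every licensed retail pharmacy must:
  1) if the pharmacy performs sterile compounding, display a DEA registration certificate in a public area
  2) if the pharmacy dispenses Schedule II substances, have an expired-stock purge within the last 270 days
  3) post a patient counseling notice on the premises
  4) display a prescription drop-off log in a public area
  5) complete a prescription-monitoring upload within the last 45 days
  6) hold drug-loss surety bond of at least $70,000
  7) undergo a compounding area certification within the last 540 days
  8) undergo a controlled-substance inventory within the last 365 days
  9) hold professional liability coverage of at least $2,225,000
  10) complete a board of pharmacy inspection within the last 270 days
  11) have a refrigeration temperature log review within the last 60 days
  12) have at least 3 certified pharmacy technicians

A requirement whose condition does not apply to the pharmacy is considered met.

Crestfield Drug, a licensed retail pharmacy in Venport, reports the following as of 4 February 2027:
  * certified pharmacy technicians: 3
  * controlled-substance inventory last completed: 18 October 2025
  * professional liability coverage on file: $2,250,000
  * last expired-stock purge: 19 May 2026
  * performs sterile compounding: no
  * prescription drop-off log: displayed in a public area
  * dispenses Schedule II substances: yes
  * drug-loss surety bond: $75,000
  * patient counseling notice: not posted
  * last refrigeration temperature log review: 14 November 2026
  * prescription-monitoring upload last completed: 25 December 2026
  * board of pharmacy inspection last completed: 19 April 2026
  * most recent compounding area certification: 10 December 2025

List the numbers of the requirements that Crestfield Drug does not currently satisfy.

3, 8, 10, 11

1. condition 'performs sterile compounding' does not hold → requirement n/a → met
2. condition 'dispenses Schedule II substances' holds; expired-stock purge 261 days ago vs limit 270 → met
3. patient counseling notice absent → not met
4. prescription drop-off log present → met
5. prescription-monitoring upload 41 days ago vs limit 45 → met
6. drug-loss surety bond $75,000 ≥ $70,000 → met
7. compounding area certification 421 days ago vs limit 540 → met
8. controlled-substance inventory 474 days ago vs limit 365 → not met
9. professional liability coverage $2,250,000 ≥ $2,225,000 → met
10. board of pharmacy inspection 291 days ago vs limit 270 → not met
11. refrigeration temperature log review 82 days ago vs limit 60 → not met
12. certified pharmacy technicians 3 ≥ 3 → met
Not met: 3, 8, 10, 11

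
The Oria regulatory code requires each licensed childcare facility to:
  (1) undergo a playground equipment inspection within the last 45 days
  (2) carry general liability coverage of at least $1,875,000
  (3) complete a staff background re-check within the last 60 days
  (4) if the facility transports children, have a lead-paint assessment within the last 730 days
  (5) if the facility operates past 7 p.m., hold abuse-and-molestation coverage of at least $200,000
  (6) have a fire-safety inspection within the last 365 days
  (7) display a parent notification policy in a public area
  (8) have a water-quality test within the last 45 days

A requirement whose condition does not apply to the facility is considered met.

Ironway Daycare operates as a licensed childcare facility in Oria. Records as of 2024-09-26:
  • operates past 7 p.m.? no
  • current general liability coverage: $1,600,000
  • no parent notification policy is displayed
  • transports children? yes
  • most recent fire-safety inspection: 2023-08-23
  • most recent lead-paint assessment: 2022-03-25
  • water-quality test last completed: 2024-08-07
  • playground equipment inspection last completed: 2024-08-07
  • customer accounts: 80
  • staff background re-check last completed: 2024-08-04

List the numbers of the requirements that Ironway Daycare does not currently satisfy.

1, 2, 4, 6, 7, 8

1. playground equipment inspection 50 days ago vs limit 45 → not met
2. general liability coverage $1,600,000 < $1,875,000 → not met
3. staff background re-check 53 days ago vs limit 60 → met
4. condition 'transports children' holds; lead-paint assessment 916 days ago vs limit 730 → not met
5. condition 'operates past 7 p.m.' does not hold → requirement n/a → met
6. fire-safety inspection 400 days ago vs limit 365 → not met
7. parent notification policy absent → not met
8. water-quality test 50 days ago vs limit 45 → not met
Not met: 1, 2, 4, 6, 7, 8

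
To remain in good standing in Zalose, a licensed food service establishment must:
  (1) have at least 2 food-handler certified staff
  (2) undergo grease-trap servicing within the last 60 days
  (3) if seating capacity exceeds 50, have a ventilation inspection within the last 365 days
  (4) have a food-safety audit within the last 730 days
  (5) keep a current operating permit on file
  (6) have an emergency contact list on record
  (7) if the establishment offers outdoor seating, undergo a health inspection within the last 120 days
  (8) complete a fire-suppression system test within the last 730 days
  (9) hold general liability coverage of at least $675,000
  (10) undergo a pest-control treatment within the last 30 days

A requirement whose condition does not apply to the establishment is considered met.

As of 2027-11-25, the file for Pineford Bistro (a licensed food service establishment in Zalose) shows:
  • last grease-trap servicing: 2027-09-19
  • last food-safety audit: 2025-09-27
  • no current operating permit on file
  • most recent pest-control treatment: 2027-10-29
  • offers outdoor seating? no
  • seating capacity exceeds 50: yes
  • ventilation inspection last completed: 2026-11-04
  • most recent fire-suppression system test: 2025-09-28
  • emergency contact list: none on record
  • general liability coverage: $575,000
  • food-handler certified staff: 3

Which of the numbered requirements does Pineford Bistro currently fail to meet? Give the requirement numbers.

1. food-handler certified staff 3 ≥ 2 → met
2. grease-trap servicing 67 days ago vs limit 60 → not met
3. condition 'seating capacity exceeds 50' holds; ventilation inspection 386 days ago vs limit 365 → not met
4. food-safety audit 789 days ago vs limit 730 → not met
5. current operating permit absent → not met
6. emergency contact list absent → not met
7. condition 'offers outdoor seating' does not hold → requirement n/a → met
8. fire-suppression system test 788 days ago vs limit 730 → not met
9. general liability coverage $575,000 < $675,000 → not met
10. pest-control treatment 27 days ago vs limit 30 → met
Not met: 2, 3, 4, 5, 6, 8, 9

2, 3, 4, 5, 6, 8, 9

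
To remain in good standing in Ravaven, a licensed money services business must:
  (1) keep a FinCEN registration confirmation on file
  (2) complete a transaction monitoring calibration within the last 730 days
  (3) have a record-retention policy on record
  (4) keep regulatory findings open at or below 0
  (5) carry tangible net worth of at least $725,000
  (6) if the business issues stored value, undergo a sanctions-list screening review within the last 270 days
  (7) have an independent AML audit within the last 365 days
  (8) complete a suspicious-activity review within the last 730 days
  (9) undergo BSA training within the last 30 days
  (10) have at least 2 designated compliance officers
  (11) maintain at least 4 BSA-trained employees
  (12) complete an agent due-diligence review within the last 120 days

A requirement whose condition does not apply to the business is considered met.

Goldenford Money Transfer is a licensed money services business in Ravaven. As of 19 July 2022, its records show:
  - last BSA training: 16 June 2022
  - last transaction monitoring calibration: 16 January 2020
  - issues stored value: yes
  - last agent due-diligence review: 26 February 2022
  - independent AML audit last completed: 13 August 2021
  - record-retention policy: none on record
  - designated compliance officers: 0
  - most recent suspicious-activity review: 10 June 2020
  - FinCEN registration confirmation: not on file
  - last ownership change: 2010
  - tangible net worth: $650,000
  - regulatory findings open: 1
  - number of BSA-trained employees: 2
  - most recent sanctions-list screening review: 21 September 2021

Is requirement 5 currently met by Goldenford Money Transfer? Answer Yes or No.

No

5. tangible net worth $650,000 < $725,000 → not met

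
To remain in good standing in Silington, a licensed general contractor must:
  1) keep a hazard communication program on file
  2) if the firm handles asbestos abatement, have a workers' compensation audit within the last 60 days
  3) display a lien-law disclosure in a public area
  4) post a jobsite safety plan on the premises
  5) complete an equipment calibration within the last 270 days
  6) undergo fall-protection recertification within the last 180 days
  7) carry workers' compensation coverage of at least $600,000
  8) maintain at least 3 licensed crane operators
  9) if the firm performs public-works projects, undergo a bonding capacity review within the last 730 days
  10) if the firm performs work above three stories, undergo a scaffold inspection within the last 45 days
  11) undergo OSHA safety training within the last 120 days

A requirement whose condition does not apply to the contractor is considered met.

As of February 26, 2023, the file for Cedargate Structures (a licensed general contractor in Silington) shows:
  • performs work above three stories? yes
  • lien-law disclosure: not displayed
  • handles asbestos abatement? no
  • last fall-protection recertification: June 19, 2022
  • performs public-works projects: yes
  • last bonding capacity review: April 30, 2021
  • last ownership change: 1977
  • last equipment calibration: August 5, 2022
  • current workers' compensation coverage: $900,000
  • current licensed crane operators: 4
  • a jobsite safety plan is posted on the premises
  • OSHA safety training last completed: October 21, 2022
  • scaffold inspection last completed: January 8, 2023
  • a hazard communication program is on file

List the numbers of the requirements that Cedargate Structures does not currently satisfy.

3, 6, 10, 11

1. hazard communication program present → met
2. condition 'handles asbestos abatement' does not hold → requirement n/a → met
3. lien-law disclosure absent → not met
4. jobsite safety plan present → met
5. equipment calibration 205 days ago vs limit 270 → met
6. fall-protection recertification 252 days ago vs limit 180 → not met
7. workers' compensation coverage $900,000 ≥ $600,000 → met
8. licensed crane operators 4 ≥ 3 → met
9. condition 'performs public-works projects' holds; bonding capacity review 667 days ago vs limit 730 → met
10. condition 'performs work above three stories' holds; scaffold inspection 49 days ago vs limit 45 → not met
11. OSHA safety training 128 days ago vs limit 120 → not met
Not met: 3, 6, 10, 11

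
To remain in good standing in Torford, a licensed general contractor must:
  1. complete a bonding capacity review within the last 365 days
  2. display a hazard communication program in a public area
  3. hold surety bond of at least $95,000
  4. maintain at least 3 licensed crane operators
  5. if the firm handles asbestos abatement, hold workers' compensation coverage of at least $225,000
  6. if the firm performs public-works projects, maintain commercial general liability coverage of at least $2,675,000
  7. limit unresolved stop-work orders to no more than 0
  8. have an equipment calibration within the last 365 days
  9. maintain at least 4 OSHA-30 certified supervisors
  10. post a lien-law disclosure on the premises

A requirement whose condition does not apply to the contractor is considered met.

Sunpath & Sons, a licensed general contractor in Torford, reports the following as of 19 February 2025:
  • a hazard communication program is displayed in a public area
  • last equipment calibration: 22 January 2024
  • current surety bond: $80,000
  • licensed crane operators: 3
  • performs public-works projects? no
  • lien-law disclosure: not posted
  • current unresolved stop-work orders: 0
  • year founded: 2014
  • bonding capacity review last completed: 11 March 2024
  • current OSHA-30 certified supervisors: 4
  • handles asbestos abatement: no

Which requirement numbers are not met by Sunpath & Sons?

1. bonding capacity review 345 days ago vs limit 365 → met
2. hazard communication program present → met
3. surety bond $80,000 < $95,000 → not met
4. licensed crane operators 3 ≥ 3 → met
5. condition 'handles asbestos abatement' does not hold → requirement n/a → met
6. condition 'performs public-works projects' does not hold → requirement n/a → met
7. unresolved stop-work orders 0 ≤ 0 → met
8. equipment calibration 394 days ago vs limit 365 → not met
9. OSHA-30 certified supervisors 4 ≥ 4 → met
10. lien-law disclosure absent → not met
Not met: 3, 8, 10

3, 8, 10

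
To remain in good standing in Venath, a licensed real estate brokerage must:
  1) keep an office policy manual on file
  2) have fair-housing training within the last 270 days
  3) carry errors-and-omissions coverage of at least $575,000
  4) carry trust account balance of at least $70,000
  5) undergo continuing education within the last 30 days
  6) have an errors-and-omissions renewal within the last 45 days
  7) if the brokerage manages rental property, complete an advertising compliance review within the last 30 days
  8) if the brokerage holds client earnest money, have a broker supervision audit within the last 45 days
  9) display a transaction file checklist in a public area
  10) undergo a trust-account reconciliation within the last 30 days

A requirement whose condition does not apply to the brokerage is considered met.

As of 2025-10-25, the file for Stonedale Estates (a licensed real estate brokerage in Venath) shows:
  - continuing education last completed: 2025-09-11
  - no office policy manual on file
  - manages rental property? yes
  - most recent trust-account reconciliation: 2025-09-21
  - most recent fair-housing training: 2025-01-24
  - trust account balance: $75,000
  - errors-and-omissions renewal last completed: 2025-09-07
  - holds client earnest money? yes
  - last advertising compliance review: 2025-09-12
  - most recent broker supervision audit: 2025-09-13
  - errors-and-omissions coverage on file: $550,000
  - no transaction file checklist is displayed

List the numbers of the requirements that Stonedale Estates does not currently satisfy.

1, 2, 3, 5, 6, 7, 9, 10

1. office policy manual absent → not met
2. fair-housing training 274 days ago vs limit 270 → not met
3. errors-and-omissions coverage $550,000 < $575,000 → not met
4. trust account balance $75,000 ≥ $70,000 → met
5. continuing education 44 days ago vs limit 30 → not met
6. errors-and-omissions renewal 48 days ago vs limit 45 → not met
7. condition 'manages rental property' holds; advertising compliance review 43 days ago vs limit 30 → not met
8. condition 'holds client earnest money' holds; broker supervision audit 42 days ago vs limit 45 → met
9. transaction file checklist absent → not met
10. trust-account reconciliation 34 days ago vs limit 30 → not met
Not met: 1, 2, 3, 5, 6, 7, 9, 10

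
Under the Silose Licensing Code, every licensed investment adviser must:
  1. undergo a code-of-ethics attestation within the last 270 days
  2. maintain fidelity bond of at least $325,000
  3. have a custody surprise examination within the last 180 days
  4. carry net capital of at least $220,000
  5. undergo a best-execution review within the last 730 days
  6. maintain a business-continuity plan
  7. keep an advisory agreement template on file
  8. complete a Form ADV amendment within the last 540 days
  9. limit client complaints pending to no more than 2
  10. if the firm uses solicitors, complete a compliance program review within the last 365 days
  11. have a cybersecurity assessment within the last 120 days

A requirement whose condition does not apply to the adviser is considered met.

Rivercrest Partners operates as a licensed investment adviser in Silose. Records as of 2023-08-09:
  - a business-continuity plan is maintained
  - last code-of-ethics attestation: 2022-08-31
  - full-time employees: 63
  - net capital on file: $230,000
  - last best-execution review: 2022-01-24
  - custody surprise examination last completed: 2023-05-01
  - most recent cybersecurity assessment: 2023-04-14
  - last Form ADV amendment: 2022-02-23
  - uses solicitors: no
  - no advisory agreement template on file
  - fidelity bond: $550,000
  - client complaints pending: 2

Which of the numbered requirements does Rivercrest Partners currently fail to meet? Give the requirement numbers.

1. code-of-ethics attestation 343 days ago vs limit 270 → not met
2. fidelity bond $550,000 ≥ $325,000 → met
3. custody surprise examination 100 days ago vs limit 180 → met
4. net capital $230,000 ≥ $220,000 → met
5. best-execution review 562 days ago vs limit 730 → met
6. business-continuity plan present → met
7. advisory agreement template absent → not met
8. Form ADV amendment 532 days ago vs limit 540 → met
9. client complaints pending 2 ≤ 2 → met
10. condition 'uses solicitors' does not hold → requirement n/a → met
11. cybersecurity assessment 117 days ago vs limit 120 → met
Not met: 1, 7

1, 7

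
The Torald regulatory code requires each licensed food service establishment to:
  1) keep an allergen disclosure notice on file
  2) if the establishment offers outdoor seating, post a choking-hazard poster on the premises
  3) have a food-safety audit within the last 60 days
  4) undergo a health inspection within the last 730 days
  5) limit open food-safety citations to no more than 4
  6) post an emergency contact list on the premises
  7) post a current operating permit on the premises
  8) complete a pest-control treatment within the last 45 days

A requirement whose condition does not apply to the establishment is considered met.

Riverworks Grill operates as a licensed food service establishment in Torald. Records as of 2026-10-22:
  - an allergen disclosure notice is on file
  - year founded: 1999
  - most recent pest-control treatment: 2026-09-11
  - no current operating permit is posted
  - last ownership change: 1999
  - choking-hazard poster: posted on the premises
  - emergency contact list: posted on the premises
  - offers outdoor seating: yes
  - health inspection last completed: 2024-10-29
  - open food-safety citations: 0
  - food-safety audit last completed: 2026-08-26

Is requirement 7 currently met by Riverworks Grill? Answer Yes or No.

No

7. current operating permit absent → not met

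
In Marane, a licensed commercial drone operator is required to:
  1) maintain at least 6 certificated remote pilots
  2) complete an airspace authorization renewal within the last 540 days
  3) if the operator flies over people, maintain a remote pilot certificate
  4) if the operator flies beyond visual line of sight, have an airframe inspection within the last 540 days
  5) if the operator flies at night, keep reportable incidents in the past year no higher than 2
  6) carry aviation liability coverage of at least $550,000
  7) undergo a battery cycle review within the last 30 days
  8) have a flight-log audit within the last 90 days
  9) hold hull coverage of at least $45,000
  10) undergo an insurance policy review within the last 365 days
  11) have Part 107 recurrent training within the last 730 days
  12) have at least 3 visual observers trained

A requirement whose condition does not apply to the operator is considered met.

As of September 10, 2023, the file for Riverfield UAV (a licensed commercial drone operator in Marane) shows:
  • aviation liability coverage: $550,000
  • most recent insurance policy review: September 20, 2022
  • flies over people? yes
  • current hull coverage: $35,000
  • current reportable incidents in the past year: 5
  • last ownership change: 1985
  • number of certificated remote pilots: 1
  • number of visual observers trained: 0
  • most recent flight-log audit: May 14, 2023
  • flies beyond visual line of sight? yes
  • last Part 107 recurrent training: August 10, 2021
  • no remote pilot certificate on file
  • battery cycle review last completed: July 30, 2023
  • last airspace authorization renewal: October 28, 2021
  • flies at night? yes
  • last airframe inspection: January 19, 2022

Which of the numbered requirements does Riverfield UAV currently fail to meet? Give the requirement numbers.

1. certificated remote pilots 1 < 6 → not met
2. airspace authorization renewal 682 days ago vs limit 540 → not met
3. condition 'flies over people' holds; remote pilot certificate absent → not met
4. condition 'flies beyond visual line of sight' holds; airframe inspection 599 days ago vs limit 540 → not met
5. condition 'flies at night' holds; reportable incidents in the past year 5 > 2 → not met
6. aviation liability coverage $550,000 ≥ $550,000 → met
7. battery cycle review 42 days ago vs limit 30 → not met
8. flight-log audit 119 days ago vs limit 90 → not met
9. hull coverage $35,000 < $45,000 → not met
10. insurance policy review 355 days ago vs limit 365 → met
11. Part 107 recurrent training 761 days ago vs limit 730 → not met
12. visual observers trained 0 < 3 → not met
Not met: 1, 2, 3, 4, 5, 7, 8, 9, 11, 12

1, 2, 3, 4, 5, 7, 8, 9, 11, 12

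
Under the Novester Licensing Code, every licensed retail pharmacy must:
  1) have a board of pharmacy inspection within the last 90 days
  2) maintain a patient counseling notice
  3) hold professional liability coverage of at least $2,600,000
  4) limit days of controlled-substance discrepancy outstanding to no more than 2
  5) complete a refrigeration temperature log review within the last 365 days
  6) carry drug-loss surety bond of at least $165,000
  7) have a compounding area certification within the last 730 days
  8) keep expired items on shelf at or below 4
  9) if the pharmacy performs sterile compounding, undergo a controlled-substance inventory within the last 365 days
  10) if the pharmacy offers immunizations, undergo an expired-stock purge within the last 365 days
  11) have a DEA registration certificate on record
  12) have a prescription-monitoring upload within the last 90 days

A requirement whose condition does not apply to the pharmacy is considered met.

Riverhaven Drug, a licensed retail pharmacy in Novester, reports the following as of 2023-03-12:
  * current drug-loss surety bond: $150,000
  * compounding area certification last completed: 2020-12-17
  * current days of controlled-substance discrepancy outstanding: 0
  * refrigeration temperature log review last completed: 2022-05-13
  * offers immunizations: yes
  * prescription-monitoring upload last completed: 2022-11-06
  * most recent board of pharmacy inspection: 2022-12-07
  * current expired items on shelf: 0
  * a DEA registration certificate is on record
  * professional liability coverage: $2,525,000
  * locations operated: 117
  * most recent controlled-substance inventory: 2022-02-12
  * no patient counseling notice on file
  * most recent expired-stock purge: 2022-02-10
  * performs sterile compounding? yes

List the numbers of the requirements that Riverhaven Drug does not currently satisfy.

1, 2, 3, 6, 7, 9, 10, 12

1. board of pharmacy inspection 95 days ago vs limit 90 → not met
2. patient counseling notice absent → not met
3. professional liability coverage $2,525,000 < $2,600,000 → not met
4. days of controlled-substance discrepancy outstanding 0 ≤ 2 → met
5. refrigeration temperature log review 303 days ago vs limit 365 → met
6. drug-loss surety bond $150,000 < $165,000 → not met
7. compounding area certification 815 days ago vs limit 730 → not met
8. expired items on shelf 0 ≤ 4 → met
9. condition 'performs sterile compounding' holds; controlled-substance inventory 393 days ago vs limit 365 → not met
10. condition 'offers immunizations' holds; expired-stock purge 395 days ago vs limit 365 → not met
11. DEA registration certificate present → met
12. prescription-monitoring upload 126 days ago vs limit 90 → not met
Not met: 1, 2, 3, 6, 7, 9, 10, 12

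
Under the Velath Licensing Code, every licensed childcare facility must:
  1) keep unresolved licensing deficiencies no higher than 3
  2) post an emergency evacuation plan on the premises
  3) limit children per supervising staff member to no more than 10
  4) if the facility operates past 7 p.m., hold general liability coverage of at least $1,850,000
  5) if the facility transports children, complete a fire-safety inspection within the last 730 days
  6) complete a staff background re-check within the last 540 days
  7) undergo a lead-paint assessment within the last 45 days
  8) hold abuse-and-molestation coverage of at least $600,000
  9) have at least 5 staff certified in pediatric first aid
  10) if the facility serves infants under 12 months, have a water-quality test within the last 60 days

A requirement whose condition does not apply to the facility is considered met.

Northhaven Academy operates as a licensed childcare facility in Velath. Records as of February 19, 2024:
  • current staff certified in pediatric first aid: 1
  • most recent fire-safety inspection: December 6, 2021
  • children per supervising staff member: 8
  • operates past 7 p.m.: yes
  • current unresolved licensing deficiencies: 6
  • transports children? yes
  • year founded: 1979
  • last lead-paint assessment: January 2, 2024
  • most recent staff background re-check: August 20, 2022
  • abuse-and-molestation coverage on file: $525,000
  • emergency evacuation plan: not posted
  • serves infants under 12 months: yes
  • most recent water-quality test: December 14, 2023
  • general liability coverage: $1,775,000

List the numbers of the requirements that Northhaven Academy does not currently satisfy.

1, 2, 4, 5, 6, 7, 8, 9, 10

1. unresolved licensing deficiencies 6 > 3 → not met
2. emergency evacuation plan absent → not met
3. children per supervising staff member 8 ≤ 10 → met
4. condition 'operates past 7 p.m.' holds; general liability coverage $1,775,000 < $1,850,000 → not met
5. condition 'transports children' holds; fire-safety inspection 805 days ago vs limit 730 → not met
6. staff background re-check 548 days ago vs limit 540 → not met
7. lead-paint assessment 48 days ago vs limit 45 → not met
8. abuse-and-molestation coverage $525,000 < $600,000 → not met
9. staff certified in pediatric first aid 1 < 5 → not met
10. condition 'serves infants under 12 months' holds; water-quality test 67 days ago vs limit 60 → not met
Not met: 1, 2, 4, 5, 6, 7, 8, 9, 10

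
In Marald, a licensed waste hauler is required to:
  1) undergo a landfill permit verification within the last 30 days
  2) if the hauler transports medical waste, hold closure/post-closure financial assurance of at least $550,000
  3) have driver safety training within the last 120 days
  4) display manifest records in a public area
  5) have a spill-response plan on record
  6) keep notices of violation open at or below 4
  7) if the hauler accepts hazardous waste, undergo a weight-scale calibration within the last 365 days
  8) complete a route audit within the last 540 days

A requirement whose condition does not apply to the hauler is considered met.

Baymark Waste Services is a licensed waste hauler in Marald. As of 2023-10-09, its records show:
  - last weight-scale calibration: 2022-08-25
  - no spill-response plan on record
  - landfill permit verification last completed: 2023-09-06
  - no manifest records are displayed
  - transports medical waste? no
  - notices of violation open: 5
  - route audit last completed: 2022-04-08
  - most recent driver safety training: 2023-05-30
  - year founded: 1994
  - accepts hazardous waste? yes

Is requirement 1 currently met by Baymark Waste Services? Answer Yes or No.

1. landfill permit verification 33 days ago vs limit 30 → not met

No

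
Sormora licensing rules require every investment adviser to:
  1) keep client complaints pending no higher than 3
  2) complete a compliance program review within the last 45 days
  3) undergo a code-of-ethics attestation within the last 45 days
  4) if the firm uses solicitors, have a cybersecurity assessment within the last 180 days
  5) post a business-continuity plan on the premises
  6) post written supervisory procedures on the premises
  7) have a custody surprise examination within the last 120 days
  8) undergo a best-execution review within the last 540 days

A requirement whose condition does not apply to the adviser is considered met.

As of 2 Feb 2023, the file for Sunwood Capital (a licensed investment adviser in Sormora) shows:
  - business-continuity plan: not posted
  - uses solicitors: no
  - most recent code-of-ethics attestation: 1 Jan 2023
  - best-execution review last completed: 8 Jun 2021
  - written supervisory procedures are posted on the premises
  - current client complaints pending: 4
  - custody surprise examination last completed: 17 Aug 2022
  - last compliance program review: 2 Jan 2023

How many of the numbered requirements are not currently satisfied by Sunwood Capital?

4

1. client complaints pending 4 > 3 → not met
2. compliance program review 31 days ago vs limit 45 → met
3. code-of-ethics attestation 32 days ago vs limit 45 → met
4. condition 'uses solicitors' does not hold → requirement n/a → met
5. business-continuity plan absent → not met
6. written supervisory procedures present → met
7. custody surprise examination 169 days ago vs limit 120 → not met
8. best-execution review 604 days ago vs limit 540 → not met
Not met: 4 of 8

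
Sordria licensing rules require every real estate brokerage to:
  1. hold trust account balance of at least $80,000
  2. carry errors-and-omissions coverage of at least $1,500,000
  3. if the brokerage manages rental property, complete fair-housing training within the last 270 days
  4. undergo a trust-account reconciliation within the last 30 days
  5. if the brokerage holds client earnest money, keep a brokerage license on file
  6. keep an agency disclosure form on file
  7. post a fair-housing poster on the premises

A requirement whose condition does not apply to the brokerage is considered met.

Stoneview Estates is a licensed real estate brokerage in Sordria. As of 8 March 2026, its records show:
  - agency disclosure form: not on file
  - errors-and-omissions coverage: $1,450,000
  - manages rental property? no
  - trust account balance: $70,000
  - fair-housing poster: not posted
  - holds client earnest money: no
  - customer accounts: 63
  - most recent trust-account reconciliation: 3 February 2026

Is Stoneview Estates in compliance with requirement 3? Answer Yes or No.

3. condition 'manages rental property' does not hold → requirement n/a → met

Yes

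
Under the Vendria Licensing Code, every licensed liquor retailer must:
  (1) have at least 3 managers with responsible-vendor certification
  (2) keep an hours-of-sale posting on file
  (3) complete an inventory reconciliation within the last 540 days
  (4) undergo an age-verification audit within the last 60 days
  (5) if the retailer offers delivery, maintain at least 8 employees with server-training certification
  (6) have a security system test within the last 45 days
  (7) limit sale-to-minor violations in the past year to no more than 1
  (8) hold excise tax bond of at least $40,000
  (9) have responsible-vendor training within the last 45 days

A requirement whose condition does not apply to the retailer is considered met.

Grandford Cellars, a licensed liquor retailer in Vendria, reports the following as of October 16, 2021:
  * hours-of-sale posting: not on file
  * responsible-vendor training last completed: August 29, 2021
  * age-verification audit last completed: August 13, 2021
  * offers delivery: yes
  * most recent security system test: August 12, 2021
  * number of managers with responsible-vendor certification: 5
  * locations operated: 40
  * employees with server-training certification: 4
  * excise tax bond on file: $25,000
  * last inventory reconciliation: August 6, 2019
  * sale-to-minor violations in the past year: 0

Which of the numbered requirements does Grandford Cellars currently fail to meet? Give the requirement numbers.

2, 3, 4, 5, 6, 8, 9

1. managers with responsible-vendor certification 5 ≥ 3 → met
2. hours-of-sale posting absent → not met
3. inventory reconciliation 802 days ago vs limit 540 → not met
4. age-verification audit 64 days ago vs limit 60 → not met
5. condition 'offers delivery' holds; employees with server-training certification 4 < 8 → not met
6. security system test 65 days ago vs limit 45 → not met
7. sale-to-minor violations in the past year 0 ≤ 1 → met
8. excise tax bond $25,000 < $40,000 → not met
9. responsible-vendor training 48 days ago vs limit 45 → not met
Not met: 2, 3, 4, 5, 6, 8, 9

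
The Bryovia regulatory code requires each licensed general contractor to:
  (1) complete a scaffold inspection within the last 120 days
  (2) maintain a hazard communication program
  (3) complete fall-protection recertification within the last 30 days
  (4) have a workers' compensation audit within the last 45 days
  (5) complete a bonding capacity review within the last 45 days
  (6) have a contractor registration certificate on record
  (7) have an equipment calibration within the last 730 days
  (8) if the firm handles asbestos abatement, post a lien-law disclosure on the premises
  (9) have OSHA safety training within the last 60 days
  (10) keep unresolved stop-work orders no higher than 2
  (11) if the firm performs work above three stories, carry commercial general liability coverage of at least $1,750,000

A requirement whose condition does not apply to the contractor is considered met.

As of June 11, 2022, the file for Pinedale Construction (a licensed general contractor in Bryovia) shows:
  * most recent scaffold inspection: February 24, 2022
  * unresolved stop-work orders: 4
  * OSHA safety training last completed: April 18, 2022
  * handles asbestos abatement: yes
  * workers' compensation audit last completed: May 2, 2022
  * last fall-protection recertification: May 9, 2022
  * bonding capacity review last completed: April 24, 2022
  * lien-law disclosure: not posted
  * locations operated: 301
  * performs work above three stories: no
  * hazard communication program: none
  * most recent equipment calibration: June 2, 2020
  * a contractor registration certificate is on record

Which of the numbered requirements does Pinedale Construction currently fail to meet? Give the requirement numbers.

2, 3, 5, 7, 8, 10

1. scaffold inspection 107 days ago vs limit 120 → met
2. hazard communication program absent → not met
3. fall-protection recertification 33 days ago vs limit 30 → not met
4. workers' compensation audit 40 days ago vs limit 45 → met
5. bonding capacity review 48 days ago vs limit 45 → not met
6. contractor registration certificate present → met
7. equipment calibration 739 days ago vs limit 730 → not met
8. condition 'handles asbestos abatement' holds; lien-law disclosure absent → not met
9. OSHA safety training 54 days ago vs limit 60 → met
10. unresolved stop-work orders 4 > 2 → not met
11. condition 'performs work above three stories' does not hold → requirement n/a → met
Not met: 2, 3, 5, 7, 8, 10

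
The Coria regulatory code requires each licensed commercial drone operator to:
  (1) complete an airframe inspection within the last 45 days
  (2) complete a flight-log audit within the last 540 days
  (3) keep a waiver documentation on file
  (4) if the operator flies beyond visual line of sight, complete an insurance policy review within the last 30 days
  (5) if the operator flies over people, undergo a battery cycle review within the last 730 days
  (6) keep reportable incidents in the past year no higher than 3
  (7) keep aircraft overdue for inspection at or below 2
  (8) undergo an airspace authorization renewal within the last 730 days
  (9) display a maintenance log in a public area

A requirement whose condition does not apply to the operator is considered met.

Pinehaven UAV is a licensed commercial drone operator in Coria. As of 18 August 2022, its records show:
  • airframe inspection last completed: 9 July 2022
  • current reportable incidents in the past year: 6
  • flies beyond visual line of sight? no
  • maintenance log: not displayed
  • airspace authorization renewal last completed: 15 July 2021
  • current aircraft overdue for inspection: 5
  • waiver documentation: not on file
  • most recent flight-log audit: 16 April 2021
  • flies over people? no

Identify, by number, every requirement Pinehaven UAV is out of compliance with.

1. airframe inspection 40 days ago vs limit 45 → met
2. flight-log audit 489 days ago vs limit 540 → met
3. waiver documentation absent → not met
4. condition 'flies beyond visual line of sight' does not hold → requirement n/a → met
5. condition 'flies over people' does not hold → requirement n/a → met
6. reportable incidents in the past year 6 > 3 → not met
7. aircraft overdue for inspection 5 > 2 → not met
8. airspace authorization renewal 399 days ago vs limit 730 → met
9. maintenance log absent → not met
Not met: 3, 6, 7, 9

3, 6, 7, 9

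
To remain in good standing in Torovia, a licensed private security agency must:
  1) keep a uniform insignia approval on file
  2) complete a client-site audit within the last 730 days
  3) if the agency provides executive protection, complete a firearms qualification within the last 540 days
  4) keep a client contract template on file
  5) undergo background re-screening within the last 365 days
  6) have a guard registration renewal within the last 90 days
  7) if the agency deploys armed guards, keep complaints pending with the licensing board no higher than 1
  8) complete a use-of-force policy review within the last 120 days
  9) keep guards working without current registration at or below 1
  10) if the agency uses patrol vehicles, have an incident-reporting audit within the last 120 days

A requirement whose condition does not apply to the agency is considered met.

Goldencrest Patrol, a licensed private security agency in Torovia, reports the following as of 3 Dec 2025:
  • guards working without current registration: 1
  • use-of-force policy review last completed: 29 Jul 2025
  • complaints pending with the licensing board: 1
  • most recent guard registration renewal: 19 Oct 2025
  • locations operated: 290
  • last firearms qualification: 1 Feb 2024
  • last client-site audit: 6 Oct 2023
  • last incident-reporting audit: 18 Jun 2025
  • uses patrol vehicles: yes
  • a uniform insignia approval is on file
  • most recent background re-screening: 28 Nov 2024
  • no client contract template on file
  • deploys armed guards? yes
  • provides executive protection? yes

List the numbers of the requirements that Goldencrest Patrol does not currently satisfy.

1. uniform insignia approval present → met
2. client-site audit 789 days ago vs limit 730 → not met
3. condition 'provides executive protection' holds; firearms qualification 671 days ago vs limit 540 → not met
4. client contract template absent → not met
5. background re-screening 370 days ago vs limit 365 → not met
6. guard registration renewal 45 days ago vs limit 90 → met
7. condition 'deploys armed guards' holds; complaints pending with the licensing board 1 ≤ 1 → met
8. use-of-force policy review 127 days ago vs limit 120 → not met
9. guards working without current registration 1 ≤ 1 → met
10. condition 'uses patrol vehicles' holds; incident-reporting audit 168 days ago vs limit 120 → not met
Not met: 2, 3, 4, 5, 8, 10

2, 3, 4, 5, 8, 10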